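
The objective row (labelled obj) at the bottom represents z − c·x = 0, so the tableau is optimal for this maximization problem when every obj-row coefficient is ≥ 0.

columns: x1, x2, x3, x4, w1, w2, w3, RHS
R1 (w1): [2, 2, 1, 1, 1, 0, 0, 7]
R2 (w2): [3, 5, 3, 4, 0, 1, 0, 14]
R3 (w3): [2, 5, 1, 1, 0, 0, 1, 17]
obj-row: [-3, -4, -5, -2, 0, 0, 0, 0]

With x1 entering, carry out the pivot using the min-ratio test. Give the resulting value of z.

Ratio test on column x1 — row 1: 7/2 = 7/2; row 2: 14/3 = 14/3; row 3: 17/2 = 17/2. Minimum is 7/2 at row 1 (w1 leaves); pivot element 2.
Pivot on row 1; the obj-row RHS becomes 0 − (-3)·(7/2) = 21/2.

21/2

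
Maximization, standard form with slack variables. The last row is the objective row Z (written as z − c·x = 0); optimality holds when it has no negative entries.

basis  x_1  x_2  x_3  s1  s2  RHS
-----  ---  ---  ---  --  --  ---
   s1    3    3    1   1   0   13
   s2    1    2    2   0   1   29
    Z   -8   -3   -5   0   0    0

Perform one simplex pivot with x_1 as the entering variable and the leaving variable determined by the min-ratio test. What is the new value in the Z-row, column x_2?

5

Ratio test on column x_1 — row 1: 13/3 = 13/3; row 2: 29/1 = 29. Minimum is 13/3 at row 1 (s1 leaves); pivot element 3.
Divide row 1 by 3; eliminate column x_1 from the other rows.
Z-row update in column x_2: -3 − (-8)·1 = 5.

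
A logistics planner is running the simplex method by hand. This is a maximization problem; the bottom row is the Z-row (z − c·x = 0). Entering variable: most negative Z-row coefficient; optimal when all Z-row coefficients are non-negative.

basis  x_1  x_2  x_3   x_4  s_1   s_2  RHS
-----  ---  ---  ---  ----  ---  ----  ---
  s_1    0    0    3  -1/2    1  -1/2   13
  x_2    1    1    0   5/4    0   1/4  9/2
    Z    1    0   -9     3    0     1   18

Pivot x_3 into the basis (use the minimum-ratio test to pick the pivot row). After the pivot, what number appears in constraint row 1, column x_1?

0

Ratio test on column x_3 — row 1: 13/3 = 13/3; row 2: entry 0 ≤ 0. Minimum is 13/3 at row 1 (s_1 leaves); pivot element 3.
Divide row 1 by 3; eliminate column x_3 from the other rows.
In the new row 1, the x_1 entry is the old entry divided by the pivot: 0/3 = 0.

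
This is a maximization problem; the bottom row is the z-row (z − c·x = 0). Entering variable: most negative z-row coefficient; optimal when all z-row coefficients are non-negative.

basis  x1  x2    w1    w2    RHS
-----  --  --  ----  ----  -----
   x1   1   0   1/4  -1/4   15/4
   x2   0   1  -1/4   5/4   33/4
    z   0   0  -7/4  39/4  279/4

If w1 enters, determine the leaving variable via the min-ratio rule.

x1

Column w1 entries and ratios — x1: (15/4)/(1/4) = 15; x2: -1/4 ≤ 0, skip.
Smallest ratio is 15 in the row of x1, so x1 leaves.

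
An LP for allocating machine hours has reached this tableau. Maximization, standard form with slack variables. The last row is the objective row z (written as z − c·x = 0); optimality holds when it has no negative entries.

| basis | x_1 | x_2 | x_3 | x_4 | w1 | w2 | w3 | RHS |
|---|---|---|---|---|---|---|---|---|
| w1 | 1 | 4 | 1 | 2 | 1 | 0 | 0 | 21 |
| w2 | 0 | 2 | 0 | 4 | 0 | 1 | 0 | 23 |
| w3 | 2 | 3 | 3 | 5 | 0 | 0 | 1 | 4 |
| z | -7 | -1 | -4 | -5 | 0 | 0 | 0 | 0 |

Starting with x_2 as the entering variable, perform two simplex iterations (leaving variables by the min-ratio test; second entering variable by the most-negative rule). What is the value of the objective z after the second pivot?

Ratio test on column x_2 — row 1: 21/4 = 21/4; row 2: 23/2 = 23/2; row 3: 4/3 = 4/3. Minimum is 4/3 at row 3 (w3 leaves); pivot element 3.
Pivot on row 3; the z-row RHS becomes 0 − (-1)·(4/3) = 4/3.
Next entering variable (most negative z-row entry -19/3): x_1.
Ratio test on column x_1 — row 1: entry -5/3 ≤ 0; row 2: entry -4/3 ≤ 0; row 3: (4/3)/(2/3) = 2. Minimum is 2 at row 3 (x_2 leaves); pivot element 2/3.
After the second pivot the z-row RHS is 4/3 − (-19/3)·2 = 14.

14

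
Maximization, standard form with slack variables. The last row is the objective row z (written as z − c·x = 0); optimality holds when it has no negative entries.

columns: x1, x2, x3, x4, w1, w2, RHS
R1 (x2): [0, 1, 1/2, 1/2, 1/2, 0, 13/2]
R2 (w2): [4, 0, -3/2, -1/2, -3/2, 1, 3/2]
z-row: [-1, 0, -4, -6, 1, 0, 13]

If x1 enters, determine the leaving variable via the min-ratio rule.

w2

Column x1 entries and ratios — x2: 0 ≤ 0, skip; w2: (3/2)/4 = 3/8.
Smallest ratio is 3/8 in the row of w2, so w2 leaves.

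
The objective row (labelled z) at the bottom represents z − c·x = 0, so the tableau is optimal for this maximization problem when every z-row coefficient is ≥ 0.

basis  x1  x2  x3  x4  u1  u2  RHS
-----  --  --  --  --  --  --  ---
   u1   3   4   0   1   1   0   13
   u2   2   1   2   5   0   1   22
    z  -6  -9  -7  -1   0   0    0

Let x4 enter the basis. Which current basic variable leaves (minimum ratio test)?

Column x4 entries and ratios — u1: 13/1 = 13; u2: 22/5 = 22/5.
Smallest ratio is 22/5 in the row of u2, so u2 leaves.

u2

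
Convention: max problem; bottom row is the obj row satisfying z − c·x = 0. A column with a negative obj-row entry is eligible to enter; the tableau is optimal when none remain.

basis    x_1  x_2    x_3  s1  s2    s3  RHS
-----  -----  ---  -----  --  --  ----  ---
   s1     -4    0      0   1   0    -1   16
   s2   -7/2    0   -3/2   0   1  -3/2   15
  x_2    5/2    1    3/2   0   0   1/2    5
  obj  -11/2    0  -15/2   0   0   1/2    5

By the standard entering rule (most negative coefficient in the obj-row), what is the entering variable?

x_3

Negative obj-row entries: x_1: -11/2, x_3: -15/2.
The most negative is -15/2 in column x_3, so x_3 enters.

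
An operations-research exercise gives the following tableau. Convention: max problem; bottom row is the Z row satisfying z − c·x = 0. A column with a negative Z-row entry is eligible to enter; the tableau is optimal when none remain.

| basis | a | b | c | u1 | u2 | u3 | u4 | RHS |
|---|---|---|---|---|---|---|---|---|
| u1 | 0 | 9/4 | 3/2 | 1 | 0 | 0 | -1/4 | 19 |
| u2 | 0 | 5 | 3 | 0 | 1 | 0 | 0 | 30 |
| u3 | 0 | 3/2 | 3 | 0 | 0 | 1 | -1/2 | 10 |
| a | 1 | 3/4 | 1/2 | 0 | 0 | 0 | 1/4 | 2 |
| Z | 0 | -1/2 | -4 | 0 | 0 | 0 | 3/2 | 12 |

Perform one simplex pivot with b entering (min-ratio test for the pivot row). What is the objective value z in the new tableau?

40/3

Ratio test on column b — row 1: 19/(9/4) = 76/9; row 2: 30/5 = 6; row 3: 10/(3/2) = 20/3; row 4: 2/(3/4) = 8/3. Minimum is 8/3 at row 4 (a leaves); pivot element 3/4.
Pivot on row 4; the Z-row RHS becomes 12 − (-1/2)·(8/3) = 40/3.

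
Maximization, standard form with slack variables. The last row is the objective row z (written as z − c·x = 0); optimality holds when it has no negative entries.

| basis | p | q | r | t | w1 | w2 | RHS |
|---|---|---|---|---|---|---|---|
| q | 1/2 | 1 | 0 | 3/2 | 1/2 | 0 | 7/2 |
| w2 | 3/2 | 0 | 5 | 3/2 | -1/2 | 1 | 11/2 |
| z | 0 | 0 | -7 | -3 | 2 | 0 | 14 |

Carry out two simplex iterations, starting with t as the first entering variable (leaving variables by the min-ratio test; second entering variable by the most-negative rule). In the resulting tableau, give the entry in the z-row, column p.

12/5

Ratio test on column t — row 1: (7/2)/(3/2) = 7/3; row 2: (11/2)/(3/2) = 11/3. Minimum is 7/3 at row 1 (q leaves); pivot element 3/2.
Divide row 1 by 3/2; eliminate column t from the other rows.
Second iteration: most negative z-row entry is -7 in column r, so r enters.
Ratio test on column r — row 1: entry 0 ≤ 0; row 2: 2/5 = 2/5. Minimum is 2/5 at row 2 (w2 leaves); pivot element 5.
Divide row 2 by 5; eliminate column r from the other rows.
After both pivots, the entry at the z-row, column p is 12/5.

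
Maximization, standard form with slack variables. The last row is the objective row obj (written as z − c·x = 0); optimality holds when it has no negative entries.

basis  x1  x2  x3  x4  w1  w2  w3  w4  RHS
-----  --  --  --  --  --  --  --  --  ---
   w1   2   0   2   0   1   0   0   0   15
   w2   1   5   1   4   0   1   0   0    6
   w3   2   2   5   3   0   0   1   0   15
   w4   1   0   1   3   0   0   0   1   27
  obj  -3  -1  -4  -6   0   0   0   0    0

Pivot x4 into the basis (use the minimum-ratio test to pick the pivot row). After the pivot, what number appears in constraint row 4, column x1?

1/4

Ratio test on column x4 — row 1: entry 0 ≤ 0; row 2: 6/4 = 3/2; row 3: 15/3 = 5; row 4: 27/3 = 9. Minimum is 3/2 at row 2 (w2 leaves); pivot element 4.
Divide row 2 by 4; eliminate column x4 from the other rows.
Row 4 update in column x1: 1 − 3·(1/4) = 1/4.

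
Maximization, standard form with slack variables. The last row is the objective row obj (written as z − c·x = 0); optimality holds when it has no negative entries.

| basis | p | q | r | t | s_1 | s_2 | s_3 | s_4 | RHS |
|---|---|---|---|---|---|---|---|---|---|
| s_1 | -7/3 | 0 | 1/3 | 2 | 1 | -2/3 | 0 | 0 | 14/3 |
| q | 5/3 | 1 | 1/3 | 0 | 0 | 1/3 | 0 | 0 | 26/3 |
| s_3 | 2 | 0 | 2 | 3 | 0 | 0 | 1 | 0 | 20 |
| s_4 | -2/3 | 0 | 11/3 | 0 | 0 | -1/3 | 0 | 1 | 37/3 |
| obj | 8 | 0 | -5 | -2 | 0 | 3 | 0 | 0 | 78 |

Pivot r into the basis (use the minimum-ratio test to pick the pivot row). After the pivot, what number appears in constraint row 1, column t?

2

Ratio test on column r — row 1: (14/3)/(1/3) = 14; row 2: (26/3)/(1/3) = 26; row 3: 20/2 = 10; row 4: (37/3)/(11/3) = 37/11. Minimum is 37/11 at row 4 (s_4 leaves); pivot element 11/3.
Divide row 4 by 11/3; eliminate column r from the other rows.
Row 1 update in column t: 2 − (1/3)·0 = 2.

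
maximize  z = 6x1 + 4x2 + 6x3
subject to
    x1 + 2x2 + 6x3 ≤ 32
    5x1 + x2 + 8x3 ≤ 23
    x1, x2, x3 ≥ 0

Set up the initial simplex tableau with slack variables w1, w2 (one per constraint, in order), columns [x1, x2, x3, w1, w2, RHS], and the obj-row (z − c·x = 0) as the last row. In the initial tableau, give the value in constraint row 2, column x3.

Constraint 2 has coefficient 8 on x3.

8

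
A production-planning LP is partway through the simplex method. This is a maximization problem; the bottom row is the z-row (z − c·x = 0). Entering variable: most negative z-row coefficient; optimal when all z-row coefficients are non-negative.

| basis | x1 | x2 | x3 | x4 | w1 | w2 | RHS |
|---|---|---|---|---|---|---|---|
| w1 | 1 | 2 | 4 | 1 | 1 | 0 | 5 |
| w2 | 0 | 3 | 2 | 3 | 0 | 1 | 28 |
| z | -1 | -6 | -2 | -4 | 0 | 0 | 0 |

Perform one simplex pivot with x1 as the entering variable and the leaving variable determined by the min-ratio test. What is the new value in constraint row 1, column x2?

2

Ratio test on column x1 — row 1: 5/1 = 5; row 2: entry 0 ≤ 0. Minimum is 5 at row 1 (w1 leaves); pivot element 1.
Divide row 1 by 1; eliminate column x1 from the other rows.
In the new row 1, the x2 entry is the old entry divided by the pivot: 2/1 = 2.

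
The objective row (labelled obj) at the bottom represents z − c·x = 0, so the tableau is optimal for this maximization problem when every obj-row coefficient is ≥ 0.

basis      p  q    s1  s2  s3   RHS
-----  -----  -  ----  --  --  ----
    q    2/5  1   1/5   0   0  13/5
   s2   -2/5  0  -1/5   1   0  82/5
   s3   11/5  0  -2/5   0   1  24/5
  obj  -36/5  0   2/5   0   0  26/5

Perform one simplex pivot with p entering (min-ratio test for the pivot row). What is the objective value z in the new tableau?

Ratio test on column p — row 1: (13/5)/(2/5) = 13/2; row 2: entry -2/5 ≤ 0; row 3: (24/5)/(11/5) = 24/11. Minimum is 24/11 at row 3 (s3 leaves); pivot element 11/5.
Pivot on row 3; the obj-row RHS becomes 26/5 − (-36/5)·(24/11) = 230/11.

230/11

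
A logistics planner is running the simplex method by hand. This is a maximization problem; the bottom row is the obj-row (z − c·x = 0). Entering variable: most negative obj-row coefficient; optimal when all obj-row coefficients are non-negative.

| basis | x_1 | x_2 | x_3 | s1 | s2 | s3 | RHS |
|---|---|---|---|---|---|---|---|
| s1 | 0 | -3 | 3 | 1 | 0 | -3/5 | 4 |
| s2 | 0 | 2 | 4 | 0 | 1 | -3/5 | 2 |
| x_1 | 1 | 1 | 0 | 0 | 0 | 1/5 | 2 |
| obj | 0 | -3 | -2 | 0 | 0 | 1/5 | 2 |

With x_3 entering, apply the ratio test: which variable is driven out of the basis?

Column x_3 entries and ratios — s1: 4/3 = 4/3; s2: 2/4 = 1/2; x_1: 0 ≤ 0, skip.
Smallest ratio is 1/2 in the row of s2, so s2 leaves.

s2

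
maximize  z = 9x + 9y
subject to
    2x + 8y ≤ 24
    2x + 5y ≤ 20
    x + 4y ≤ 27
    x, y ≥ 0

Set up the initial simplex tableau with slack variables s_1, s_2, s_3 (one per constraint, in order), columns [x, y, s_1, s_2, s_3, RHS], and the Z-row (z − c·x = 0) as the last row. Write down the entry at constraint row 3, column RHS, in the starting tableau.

27

The RHS of constraint 3 is b_3 = 27.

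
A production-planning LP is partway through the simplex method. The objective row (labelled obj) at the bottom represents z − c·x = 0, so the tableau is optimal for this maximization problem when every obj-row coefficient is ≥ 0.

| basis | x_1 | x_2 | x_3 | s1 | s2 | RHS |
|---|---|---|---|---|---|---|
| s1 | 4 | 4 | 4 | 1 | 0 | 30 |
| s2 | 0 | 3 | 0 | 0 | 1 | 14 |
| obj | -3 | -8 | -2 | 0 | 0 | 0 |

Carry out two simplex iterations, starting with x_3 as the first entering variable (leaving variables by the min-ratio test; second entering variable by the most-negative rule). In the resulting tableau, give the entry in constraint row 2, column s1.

0

Ratio test on column x_3 — row 1: 30/4 = 15/2; row 2: entry 0 ≤ 0. Minimum is 15/2 at row 1 (s1 leaves); pivot element 4.
Divide row 1 by 4; eliminate column x_3 from the other rows.
Second iteration: most negative obj-row entry is -6 in column x_2, so x_2 enters.
Ratio test on column x_2 — row 1: (15/2)/1 = 15/2; row 2: 14/3 = 14/3. Minimum is 14/3 at row 2 (s2 leaves); pivot element 3.
Divide row 2 by 3; eliminate column x_2 from the other rows.
After both pivots, the entry at constraint row 2, column s1 is 0.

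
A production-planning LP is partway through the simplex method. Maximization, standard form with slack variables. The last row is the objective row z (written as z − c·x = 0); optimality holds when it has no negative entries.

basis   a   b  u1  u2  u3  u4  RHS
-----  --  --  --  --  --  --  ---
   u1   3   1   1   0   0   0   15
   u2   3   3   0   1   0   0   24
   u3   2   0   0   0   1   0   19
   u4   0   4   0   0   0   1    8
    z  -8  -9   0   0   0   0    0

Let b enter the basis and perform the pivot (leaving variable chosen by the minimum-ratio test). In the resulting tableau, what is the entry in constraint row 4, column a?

0

Ratio test on column b — row 1: 15/1 = 15; row 2: 24/3 = 8; row 3: entry 0 ≤ 0; row 4: 8/4 = 2. Minimum is 2 at row 4 (u4 leaves); pivot element 4.
Divide row 4 by 4; eliminate column b from the other rows.
In the new row 4, the a entry is the old entry divided by the pivot: 0/4 = 0.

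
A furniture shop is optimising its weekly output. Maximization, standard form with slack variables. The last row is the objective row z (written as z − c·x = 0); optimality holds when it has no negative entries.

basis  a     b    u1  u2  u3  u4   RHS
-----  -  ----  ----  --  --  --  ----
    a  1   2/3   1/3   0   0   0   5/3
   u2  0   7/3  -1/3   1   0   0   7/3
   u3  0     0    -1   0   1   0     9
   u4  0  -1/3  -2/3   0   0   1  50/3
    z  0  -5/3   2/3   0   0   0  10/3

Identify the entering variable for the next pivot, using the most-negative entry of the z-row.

b

Negative z-row entries: b: -5/3.
The most negative is -5/3 in column b, so b enters.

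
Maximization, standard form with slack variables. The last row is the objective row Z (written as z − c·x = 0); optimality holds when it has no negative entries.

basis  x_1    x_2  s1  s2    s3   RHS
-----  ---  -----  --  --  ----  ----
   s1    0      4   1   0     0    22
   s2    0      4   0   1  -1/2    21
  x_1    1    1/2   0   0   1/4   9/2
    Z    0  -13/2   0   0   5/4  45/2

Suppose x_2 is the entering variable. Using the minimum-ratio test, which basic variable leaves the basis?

s2

Column x_2 entries and ratios — s1: 22/4 = 11/2; s2: 21/4 = 21/4; x_1: (9/2)/(1/2) = 9.
Smallest ratio is 21/4 in the row of s2, so s2 leaves.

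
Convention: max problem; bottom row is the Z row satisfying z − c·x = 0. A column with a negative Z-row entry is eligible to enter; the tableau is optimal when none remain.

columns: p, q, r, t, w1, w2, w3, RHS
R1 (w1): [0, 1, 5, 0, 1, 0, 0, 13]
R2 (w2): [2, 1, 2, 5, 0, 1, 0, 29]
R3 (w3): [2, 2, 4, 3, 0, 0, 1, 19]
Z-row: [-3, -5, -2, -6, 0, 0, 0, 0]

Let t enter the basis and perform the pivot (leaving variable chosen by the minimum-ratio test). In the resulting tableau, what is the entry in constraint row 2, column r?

Ratio test on column t — row 1: entry 0 ≤ 0; row 2: 29/5 = 29/5; row 3: 19/3 = 19/3. Minimum is 29/5 at row 2 (w2 leaves); pivot element 5.
Divide row 2 by 5; eliminate column t from the other rows.
In the new row 2, the r entry is the old entry divided by the pivot: 2/5 = 2/5.

2/5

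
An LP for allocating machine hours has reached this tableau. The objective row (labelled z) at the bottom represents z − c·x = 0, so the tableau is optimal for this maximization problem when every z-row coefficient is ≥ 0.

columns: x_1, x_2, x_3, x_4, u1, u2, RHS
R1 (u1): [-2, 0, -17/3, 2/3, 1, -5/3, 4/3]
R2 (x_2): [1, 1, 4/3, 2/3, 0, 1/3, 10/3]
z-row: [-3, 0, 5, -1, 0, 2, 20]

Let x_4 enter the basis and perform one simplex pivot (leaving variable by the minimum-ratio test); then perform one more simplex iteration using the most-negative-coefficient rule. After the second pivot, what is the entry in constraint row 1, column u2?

-1/2

Ratio test on column x_4 — row 1: (4/3)/(2/3) = 2; row 2: (10/3)/(2/3) = 5. Minimum is 2 at row 1 (u1 leaves); pivot element 2/3.
Divide row 1 by 2/3; eliminate column x_4 from the other rows.
Second iteration: most negative z-row entry is -6 in column x_1, so x_1 enters.
Ratio test on column x_1 — row 1: entry -3 ≤ 0; row 2: 2/3 = 2/3. Minimum is 2/3 at row 2 (x_2 leaves); pivot element 3.
Divide row 2 by 3; eliminate column x_1 from the other rows.
After both pivots, the entry at constraint row 1, column u2 is -1/2.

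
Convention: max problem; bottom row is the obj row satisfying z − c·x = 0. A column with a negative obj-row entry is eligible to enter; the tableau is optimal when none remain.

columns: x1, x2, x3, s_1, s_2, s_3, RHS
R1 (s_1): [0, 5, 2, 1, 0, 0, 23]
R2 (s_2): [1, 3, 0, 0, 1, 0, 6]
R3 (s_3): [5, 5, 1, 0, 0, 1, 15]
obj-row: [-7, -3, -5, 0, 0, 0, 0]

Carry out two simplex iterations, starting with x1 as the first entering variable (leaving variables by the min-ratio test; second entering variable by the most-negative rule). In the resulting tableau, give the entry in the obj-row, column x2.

Ratio test on column x1 — row 1: entry 0 ≤ 0; row 2: 6/1 = 6; row 3: 15/5 = 3. Minimum is 3 at row 3 (s_3 leaves); pivot element 5.
Divide row 3 by 5; eliminate column x1 from the other rows.
Second iteration: most negative obj-row entry is -18/5 in column x3, so x3 enters.
Ratio test on column x3 — row 1: 23/2 = 23/2; row 2: entry -1/5 ≤ 0; row 3: 3/(1/5) = 15. Minimum is 23/2 at row 1 (s_1 leaves); pivot element 2.
Divide row 1 by 2; eliminate column x3 from the other rows.
After both pivots, the entry at the obj-row, column x2 is 13.

13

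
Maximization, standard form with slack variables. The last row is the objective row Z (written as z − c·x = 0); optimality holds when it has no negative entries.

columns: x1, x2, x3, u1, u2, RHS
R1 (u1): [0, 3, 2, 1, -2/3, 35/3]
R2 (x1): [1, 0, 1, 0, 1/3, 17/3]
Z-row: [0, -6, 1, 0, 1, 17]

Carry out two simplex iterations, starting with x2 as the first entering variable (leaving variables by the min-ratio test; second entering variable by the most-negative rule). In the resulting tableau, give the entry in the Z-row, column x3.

Ratio test on column x2 — row 1: (35/3)/3 = 35/9; row 2: entry 0 ≤ 0. Minimum is 35/9 at row 1 (u1 leaves); pivot element 3.
Divide row 1 by 3; eliminate column x2 from the other rows.
Second iteration: most negative Z-row entry is -1/3 in column u2, so u2 enters.
Ratio test on column u2 — row 1: entry -2/9 ≤ 0; row 2: (17/3)/(1/3) = 17. Minimum is 17 at row 2 (x1 leaves); pivot element 1/3.
Divide row 2 by 1/3; eliminate column u2 from the other rows.
After both pivots, the entry at the Z-row, column x3 is 6.

6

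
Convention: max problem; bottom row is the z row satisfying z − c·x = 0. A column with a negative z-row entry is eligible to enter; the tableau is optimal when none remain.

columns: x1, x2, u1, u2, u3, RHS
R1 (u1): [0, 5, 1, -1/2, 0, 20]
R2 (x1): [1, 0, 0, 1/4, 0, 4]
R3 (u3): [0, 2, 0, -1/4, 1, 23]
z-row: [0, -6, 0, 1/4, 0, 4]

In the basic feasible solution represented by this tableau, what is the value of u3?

u3 is basic (row 3); its value is the RHS of that row, 23.

23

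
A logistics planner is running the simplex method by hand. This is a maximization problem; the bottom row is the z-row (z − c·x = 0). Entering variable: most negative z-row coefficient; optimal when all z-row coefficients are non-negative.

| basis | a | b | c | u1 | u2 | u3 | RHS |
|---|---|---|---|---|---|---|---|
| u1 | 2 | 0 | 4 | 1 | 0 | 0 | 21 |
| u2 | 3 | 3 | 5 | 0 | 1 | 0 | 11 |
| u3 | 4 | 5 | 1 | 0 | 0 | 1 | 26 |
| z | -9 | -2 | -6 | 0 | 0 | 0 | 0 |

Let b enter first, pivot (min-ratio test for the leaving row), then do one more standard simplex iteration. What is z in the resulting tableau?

Ratio test on column b — row 1: entry 0 ≤ 0; row 2: 11/3 = 11/3; row 3: 26/5 = 26/5. Minimum is 11/3 at row 2 (u2 leaves); pivot element 3.
Pivot on row 2; the z-row RHS becomes 0 − (-2)·(11/3) = 22/3.
Next entering variable (most negative z-row entry -7): a.
Ratio test on column a — row 1: 21/2 = 21/2; row 2: (11/3)/1 = 11/3; row 3: entry -1 ≤ 0. Minimum is 11/3 at row 2 (b leaves); pivot element 1.
After the second pivot the z-row RHS is 22/3 − (-7)·(11/3) = 33.

33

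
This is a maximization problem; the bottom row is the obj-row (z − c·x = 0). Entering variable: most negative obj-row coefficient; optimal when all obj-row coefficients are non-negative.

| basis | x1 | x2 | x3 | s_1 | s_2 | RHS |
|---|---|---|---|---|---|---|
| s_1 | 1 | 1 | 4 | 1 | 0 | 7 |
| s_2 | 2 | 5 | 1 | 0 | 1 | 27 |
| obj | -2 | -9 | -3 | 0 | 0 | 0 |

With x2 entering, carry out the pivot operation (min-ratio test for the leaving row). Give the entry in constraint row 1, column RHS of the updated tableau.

8/5

Ratio test on column x2 — row 1: 7/1 = 7; row 2: 27/5 = 27/5. Minimum is 27/5 at row 2 (s_2 leaves); pivot element 5.
Divide row 2 by 5; eliminate column x2 from the other rows.
Row 1 update in column RHS: 7 − 1·(27/5) = 8/5.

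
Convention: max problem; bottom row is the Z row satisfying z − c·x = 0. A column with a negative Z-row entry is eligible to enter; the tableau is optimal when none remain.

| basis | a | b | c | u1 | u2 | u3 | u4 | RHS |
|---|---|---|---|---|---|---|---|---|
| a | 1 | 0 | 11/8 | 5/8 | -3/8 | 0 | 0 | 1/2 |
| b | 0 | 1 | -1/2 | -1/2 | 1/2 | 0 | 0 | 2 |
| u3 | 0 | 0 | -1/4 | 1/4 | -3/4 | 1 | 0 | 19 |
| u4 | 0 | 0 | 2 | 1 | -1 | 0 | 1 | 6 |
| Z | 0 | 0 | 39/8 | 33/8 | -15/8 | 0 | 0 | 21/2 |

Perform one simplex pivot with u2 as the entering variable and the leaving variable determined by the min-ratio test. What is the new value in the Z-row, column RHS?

Ratio test on column u2 — row 1: entry -3/8 ≤ 0; row 2: 2/(1/2) = 4; row 3: entry -3/4 ≤ 0; row 4: entry -1 ≤ 0. Minimum is 4 at row 2 (b leaves); pivot element 1/2.
Divide row 2 by 1/2; eliminate column u2 from the other rows.
Z-row update in column RHS: 21/2 − (-15/8)·4 = 18.

18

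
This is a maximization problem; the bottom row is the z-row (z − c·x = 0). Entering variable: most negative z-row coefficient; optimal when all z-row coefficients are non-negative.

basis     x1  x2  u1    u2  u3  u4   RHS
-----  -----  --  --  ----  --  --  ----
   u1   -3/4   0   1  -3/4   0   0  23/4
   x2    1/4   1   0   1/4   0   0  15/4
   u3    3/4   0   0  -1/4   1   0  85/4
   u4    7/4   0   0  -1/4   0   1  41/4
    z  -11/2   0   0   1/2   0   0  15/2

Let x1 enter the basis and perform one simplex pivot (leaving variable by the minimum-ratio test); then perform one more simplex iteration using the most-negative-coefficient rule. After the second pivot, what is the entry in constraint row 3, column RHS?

Ratio test on column x1 — row 1: entry -3/4 ≤ 0; row 2: (15/4)/(1/4) = 15; row 3: (85/4)/(3/4) = 85/3; row 4: (41/4)/(7/4) = 41/7. Minimum is 41/7 at row 4 (u4 leaves); pivot element 7/4.
Divide row 4 by 7/4; eliminate column x1 from the other rows.
Second iteration: most negative z-row entry is -2/7 in column u2, so u2 enters.
Ratio test on column u2 — row 1: entry -6/7 ≤ 0; row 2: (16/7)/(2/7) = 8; row 3: entry -1/7 ≤ 0; row 4: entry -1/7 ≤ 0. Minimum is 8 at row 2 (x2 leaves); pivot element 2/7.
Divide row 2 by 2/7; eliminate column u2 from the other rows.
After both pivots, the entry at constraint row 3, column RHS is 18.

18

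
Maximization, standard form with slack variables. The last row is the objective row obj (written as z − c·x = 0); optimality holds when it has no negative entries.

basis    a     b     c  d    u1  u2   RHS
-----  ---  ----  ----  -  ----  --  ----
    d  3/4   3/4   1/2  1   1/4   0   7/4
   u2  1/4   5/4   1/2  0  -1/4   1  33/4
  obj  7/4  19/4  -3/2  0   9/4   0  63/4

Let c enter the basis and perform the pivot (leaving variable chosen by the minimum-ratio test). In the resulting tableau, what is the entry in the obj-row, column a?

Ratio test on column c — row 1: (7/4)/(1/2) = 7/2; row 2: (33/4)/(1/2) = 33/2. Minimum is 7/2 at row 1 (d leaves); pivot element 1/2.
Divide row 1 by 1/2; eliminate column c from the other rows.
obj-row update in column a: 7/4 − (-3/2)·(3/2) = 4.

4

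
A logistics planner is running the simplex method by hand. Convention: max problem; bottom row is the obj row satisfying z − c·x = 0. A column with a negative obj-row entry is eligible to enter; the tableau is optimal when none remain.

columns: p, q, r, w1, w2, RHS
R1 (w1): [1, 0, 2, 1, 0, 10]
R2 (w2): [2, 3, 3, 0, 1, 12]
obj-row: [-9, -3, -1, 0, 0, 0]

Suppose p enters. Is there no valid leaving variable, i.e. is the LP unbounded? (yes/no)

Column p has positive entries in row(s) 1, 2, so the ratio test bounds it — not unbounded.

no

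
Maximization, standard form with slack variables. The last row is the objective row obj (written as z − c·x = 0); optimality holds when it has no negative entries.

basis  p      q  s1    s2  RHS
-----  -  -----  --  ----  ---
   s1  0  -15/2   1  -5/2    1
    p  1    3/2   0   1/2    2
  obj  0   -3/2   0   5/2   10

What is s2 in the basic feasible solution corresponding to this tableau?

s2 is not in the basis, so in the current basic feasible solution s2 = 0.

0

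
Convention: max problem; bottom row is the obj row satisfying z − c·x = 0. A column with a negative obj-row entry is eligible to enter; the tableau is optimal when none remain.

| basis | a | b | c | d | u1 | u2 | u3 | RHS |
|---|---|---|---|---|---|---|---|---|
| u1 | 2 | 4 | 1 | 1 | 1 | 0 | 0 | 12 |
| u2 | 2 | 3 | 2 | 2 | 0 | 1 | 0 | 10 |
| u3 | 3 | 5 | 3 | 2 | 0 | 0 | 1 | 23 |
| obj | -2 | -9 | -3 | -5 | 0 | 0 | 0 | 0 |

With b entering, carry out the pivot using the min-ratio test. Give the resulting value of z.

27

Ratio test on column b — row 1: 12/4 = 3; row 2: 10/3 = 10/3; row 3: 23/5 = 23/5. Minimum is 3 at row 1 (u1 leaves); pivot element 4.
Pivot on row 1; the obj-row RHS becomes 0 − (-9)·3 = 27.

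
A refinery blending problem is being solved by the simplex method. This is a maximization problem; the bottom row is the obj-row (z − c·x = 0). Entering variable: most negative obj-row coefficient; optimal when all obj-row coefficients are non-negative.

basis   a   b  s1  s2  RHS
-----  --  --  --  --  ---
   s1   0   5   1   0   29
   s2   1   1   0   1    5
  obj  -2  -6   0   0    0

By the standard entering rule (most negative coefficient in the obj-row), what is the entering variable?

b

Negative obj-row entries: a: -2, b: -6.
The most negative is -6 in column b, so b enters.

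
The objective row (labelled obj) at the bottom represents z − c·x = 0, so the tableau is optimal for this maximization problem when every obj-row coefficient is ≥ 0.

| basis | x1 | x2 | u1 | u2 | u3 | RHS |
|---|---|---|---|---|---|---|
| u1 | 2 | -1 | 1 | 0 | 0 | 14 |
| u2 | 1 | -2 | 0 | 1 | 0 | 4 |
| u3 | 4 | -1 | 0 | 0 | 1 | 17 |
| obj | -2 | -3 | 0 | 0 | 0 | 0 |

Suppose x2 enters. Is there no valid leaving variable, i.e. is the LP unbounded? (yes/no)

Every constraint-row entry in column x2 is ≤ 0, so increasing x2 is unbounded.

yes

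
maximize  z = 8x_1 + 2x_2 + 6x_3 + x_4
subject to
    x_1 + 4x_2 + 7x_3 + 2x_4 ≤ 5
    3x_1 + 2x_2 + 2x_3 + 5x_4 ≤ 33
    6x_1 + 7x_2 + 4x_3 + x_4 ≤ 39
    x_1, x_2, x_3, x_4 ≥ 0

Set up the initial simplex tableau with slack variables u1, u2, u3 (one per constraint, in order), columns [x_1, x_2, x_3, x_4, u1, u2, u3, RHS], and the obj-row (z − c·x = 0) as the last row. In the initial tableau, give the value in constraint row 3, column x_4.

1

Constraint 3 has coefficient 1 on x_4.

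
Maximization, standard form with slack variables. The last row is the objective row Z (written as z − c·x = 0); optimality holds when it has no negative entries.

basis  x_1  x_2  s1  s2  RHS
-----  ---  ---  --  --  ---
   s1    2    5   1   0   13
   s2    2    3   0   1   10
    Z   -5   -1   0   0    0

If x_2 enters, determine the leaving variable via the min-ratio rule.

Column x_2 entries and ratios — s1: 13/5 = 13/5; s2: 10/3 = 10/3.
Smallest ratio is 13/5 in the row of s1, so s1 leaves.

s1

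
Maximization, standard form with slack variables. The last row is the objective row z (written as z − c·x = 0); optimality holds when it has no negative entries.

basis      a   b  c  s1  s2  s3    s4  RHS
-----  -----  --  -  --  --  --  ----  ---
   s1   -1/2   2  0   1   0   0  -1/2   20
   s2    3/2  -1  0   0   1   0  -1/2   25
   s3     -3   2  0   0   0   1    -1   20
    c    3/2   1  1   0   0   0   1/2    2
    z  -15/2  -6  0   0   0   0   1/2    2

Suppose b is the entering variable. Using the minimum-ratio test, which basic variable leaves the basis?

c

Column b entries and ratios — s1: 20/2 = 10; s2: -1 ≤ 0, skip; s3: 20/2 = 10; c: 2/1 = 2.
Smallest ratio is 2 in the row of c, so c leaves.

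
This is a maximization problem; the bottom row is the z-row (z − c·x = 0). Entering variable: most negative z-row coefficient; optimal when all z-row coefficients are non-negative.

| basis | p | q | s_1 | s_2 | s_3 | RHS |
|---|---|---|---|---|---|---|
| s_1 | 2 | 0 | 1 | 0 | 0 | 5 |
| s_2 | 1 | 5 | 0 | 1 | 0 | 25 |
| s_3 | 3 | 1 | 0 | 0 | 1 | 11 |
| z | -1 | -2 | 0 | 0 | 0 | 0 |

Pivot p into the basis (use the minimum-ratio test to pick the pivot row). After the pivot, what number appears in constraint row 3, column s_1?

-3/2

Ratio test on column p — row 1: 5/2 = 5/2; row 2: 25/1 = 25; row 3: 11/3 = 11/3. Minimum is 5/2 at row 1 (s_1 leaves); pivot element 2.
Divide row 1 by 2; eliminate column p from the other rows.
Row 3 update in column s_1: 0 − 3·(1/2) = -3/2.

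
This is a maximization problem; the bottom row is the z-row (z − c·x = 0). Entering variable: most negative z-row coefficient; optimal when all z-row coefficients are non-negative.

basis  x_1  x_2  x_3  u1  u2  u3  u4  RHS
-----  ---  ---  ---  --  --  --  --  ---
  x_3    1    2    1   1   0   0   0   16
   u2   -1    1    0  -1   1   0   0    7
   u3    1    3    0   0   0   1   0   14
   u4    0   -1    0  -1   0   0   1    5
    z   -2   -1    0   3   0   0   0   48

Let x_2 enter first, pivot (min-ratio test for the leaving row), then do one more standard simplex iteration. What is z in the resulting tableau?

76

Ratio test on column x_2 — row 1: 16/2 = 8; row 2: 7/1 = 7; row 3: 14/3 = 14/3; row 4: entry -1 ≤ 0. Minimum is 14/3 at row 3 (u3 leaves); pivot element 3.
Pivot on row 3; the z-row RHS becomes 48 − (-1)·(14/3) = 158/3.
Next entering variable (most negative z-row entry -5/3): x_1.
Ratio test on column x_1 — row 1: (20/3)/(1/3) = 20; row 2: entry -4/3 ≤ 0; row 3: (14/3)/(1/3) = 14; row 4: (29/3)/(1/3) = 29. Minimum is 14 at row 3 (x_2 leaves); pivot element 1/3.
After the second pivot the z-row RHS is 158/3 − (-5/3)·14 = 76.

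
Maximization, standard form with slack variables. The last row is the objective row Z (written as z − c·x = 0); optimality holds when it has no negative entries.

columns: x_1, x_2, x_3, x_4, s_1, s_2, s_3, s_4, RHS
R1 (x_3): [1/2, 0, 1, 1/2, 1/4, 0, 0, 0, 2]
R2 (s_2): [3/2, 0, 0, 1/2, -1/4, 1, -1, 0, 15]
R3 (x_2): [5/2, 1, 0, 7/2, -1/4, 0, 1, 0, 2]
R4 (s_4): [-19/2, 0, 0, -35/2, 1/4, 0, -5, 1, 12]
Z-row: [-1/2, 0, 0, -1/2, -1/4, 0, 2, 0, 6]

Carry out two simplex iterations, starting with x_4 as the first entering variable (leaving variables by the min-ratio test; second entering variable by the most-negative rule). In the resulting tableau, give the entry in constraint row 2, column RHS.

Ratio test on column x_4 — row 1: 2/(1/2) = 4; row 2: 15/(1/2) = 30; row 3: 2/(7/2) = 4/7; row 4: entry -35/2 ≤ 0. Minimum is 4/7 at row 3 (x_2 leaves); pivot element 7/2.
Divide row 3 by 7/2; eliminate column x_4 from the other rows.
Second iteration: most negative Z-row entry is -2/7 in column s_1, so s_1 enters.
Ratio test on column s_1 — row 1: (12/7)/(2/7) = 6; row 2: entry -3/14 ≤ 0; row 3: entry -1/14 ≤ 0; row 4: entry -1 ≤ 0. Minimum is 6 at row 1 (x_3 leaves); pivot element 2/7.
Divide row 1 by 2/7; eliminate column s_1 from the other rows.
After both pivots, the entry at constraint row 2, column RHS is 16.

16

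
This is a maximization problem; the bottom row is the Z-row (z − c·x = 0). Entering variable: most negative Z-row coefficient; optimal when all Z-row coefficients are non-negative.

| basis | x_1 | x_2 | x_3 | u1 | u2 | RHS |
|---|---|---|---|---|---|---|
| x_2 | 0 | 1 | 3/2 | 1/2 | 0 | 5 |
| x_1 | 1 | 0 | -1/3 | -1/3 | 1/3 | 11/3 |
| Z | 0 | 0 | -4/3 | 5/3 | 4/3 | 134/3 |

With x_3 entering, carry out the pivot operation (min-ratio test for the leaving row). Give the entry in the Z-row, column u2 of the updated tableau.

4/3

Ratio test on column x_3 — row 1: 5/(3/2) = 10/3; row 2: entry -1/3 ≤ 0. Minimum is 10/3 at row 1 (x_2 leaves); pivot element 3/2.
Divide row 1 by 3/2; eliminate column x_3 from the other rows.
Z-row update in column u2: 4/3 − (-4/3)·0 = 4/3.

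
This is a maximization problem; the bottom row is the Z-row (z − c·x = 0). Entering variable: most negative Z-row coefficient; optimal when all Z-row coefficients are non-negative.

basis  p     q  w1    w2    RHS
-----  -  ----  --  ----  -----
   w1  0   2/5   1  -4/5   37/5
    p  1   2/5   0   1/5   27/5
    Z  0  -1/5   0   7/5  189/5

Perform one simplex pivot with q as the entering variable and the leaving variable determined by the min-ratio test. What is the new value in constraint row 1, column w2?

Ratio test on column q — row 1: (37/5)/(2/5) = 37/2; row 2: (27/5)/(2/5) = 27/2. Minimum is 27/2 at row 2 (p leaves); pivot element 2/5.
Divide row 2 by 2/5; eliminate column q from the other rows.
Row 1 update in column w2: -4/5 − (2/5)·(1/2) = -1.

-1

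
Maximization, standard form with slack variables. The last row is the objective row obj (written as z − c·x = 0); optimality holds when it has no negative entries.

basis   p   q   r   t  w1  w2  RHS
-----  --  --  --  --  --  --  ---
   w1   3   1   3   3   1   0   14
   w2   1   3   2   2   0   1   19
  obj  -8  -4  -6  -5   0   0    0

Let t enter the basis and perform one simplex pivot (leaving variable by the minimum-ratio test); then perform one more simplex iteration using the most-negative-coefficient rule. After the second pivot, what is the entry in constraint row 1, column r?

Ratio test on column t — row 1: 14/3 = 14/3; row 2: 19/2 = 19/2. Minimum is 14/3 at row 1 (w1 leaves); pivot element 3.
Divide row 1 by 3; eliminate column t from the other rows.
Second iteration: most negative obj-row entry is -3 in column p, so p enters.
Ratio test on column p — row 1: (14/3)/1 = 14/3; row 2: entry -1 ≤ 0. Minimum is 14/3 at row 1 (t leaves); pivot element 1.
Divide row 1 by 1; eliminate column p from the other rows.
After both pivots, the entry at constraint row 1, column r is 1.

1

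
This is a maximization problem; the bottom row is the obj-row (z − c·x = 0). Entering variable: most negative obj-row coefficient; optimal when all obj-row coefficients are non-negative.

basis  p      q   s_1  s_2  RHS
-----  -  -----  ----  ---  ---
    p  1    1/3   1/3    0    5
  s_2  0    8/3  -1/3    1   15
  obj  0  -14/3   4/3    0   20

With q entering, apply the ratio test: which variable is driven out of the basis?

s_2

Column q entries and ratios — p: 5/(1/3) = 15; s_2: 15/(8/3) = 45/8.
Smallest ratio is 45/8 in the row of s_2, so s_2 leaves.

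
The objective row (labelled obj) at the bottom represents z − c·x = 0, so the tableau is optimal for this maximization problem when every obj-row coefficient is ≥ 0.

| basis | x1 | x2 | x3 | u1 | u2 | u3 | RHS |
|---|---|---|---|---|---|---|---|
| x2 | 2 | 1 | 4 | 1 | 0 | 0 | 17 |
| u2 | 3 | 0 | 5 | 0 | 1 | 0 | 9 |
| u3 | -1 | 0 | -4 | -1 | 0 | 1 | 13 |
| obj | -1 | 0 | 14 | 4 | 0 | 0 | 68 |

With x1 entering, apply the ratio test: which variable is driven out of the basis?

u2

Column x1 entries and ratios — x2: 17/2 = 17/2; u2: 9/3 = 3; u3: -1 ≤ 0, skip.
Smallest ratio is 3 in the row of u2, so u2 leaves.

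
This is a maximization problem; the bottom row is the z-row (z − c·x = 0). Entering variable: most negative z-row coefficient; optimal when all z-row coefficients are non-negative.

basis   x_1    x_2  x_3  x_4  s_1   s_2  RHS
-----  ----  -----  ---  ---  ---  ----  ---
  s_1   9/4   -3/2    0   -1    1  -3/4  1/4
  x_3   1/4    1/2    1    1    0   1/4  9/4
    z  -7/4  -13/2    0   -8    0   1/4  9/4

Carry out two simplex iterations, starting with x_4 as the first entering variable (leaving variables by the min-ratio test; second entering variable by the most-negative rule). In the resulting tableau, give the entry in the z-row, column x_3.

Ratio test on column x_4 — row 1: entry -1 ≤ 0; row 2: (9/4)/1 = 9/4. Minimum is 9/4 at row 2 (x_3 leaves); pivot element 1.
Divide row 2 by 1; eliminate column x_4 from the other rows.
Second iteration: most negative z-row entry is -5/2 in column x_2, so x_2 enters.
Ratio test on column x_2 — row 1: entry -1 ≤ 0; row 2: (9/4)/(1/2) = 9/2. Minimum is 9/2 at row 2 (x_4 leaves); pivot element 1/2.
Divide row 2 by 1/2; eliminate column x_2 from the other rows.
After both pivots, the entry at the z-row, column x_3 is 13.

13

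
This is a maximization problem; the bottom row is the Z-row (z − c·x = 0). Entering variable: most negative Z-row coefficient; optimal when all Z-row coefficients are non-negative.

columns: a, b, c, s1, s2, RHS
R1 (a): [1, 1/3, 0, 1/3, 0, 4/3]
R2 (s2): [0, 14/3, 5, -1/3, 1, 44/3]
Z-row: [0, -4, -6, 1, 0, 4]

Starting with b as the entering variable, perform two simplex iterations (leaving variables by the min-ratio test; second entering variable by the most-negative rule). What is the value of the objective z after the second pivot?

Ratio test on column b — row 1: (4/3)/(1/3) = 4; row 2: (44/3)/(14/3) = 22/7. Minimum is 22/7 at row 2 (s2 leaves); pivot element 14/3.
Pivot on row 2; the Z-row RHS becomes 4 − (-4)·(22/7) = 116/7.
Next entering variable (most negative Z-row entry -12/7): c.
Ratio test on column c — row 1: entry -5/14 ≤ 0; row 2: (22/7)/(15/14) = 44/15. Minimum is 44/15 at row 2 (b leaves); pivot element 15/14.
After the second pivot the Z-row RHS is 116/7 − (-12/7)·(44/15) = 108/5.

108/5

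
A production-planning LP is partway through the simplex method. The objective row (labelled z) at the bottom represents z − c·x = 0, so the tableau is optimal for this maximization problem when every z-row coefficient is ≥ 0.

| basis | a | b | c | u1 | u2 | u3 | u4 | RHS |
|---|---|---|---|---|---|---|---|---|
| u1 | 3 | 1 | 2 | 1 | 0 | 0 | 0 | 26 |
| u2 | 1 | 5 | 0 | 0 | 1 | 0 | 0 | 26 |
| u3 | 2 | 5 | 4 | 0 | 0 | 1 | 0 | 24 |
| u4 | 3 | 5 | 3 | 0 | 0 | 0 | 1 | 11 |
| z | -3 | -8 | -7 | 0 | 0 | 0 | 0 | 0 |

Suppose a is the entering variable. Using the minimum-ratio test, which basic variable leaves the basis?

Column a entries and ratios — u1: 26/3 = 26/3; u2: 26/1 = 26; u3: 24/2 = 12; u4: 11/3 = 11/3.
Smallest ratio is 11/3 in the row of u4, so u4 leaves.

u4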